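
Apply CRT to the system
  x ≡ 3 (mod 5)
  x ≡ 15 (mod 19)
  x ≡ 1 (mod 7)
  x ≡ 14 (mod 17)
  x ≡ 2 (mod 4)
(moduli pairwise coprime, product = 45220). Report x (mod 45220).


Product of moduli M = 5 · 19 · 7 · 17 · 4 = 45220.
Merge one congruence at a time:
  Start: x ≡ 3 (mod 5).
  Combine with x ≡ 15 (mod 19); new modulus lcm = 95.
    Write x = 3 + 5·t and substitute into x ≡ 15 (mod 19): 5·t ≡ 15 − 3 = 12 (mod 19).
    The inverse of 5 mod 19 is 4 (since 5·4 = 20 = 1·19 + 1), so t ≡ 4·12 = 48 ≡ 10 (mod 19).
    Then x = 3 + 5·10 = 53, valid modulo lcm(5, 19) = 95: x ≡ 53 (mod 95).
  Combine with x ≡ 1 (mod 7); new modulus lcm = 665.
    Write x = 53 + 95·t and substitute into x ≡ 1 (mod 7): 95·t ≡ 1 − 53 = -52 (mod 7).
    Reduce coefficients mod 7: 4·t ≡ 4 (mod 7).
    The inverse of 4 mod 7 is 2 (since 4·2 = 8 = 1·7 + 1), so t ≡ 2·4 = 8 ≡ 1 (mod 7).
    Then x = 53 + 95·1 = 148, valid modulo lcm(95, 7) = 665: x ≡ 148 (mod 665).
  Combine with x ≡ 14 (mod 17); new modulus lcm = 11305.
    Write x = 148 + 665·t and substitute into x ≡ 14 (mod 17): 665·t ≡ 14 − 148 = -134 (mod 17).
    Reduce coefficients mod 17: 2·t ≡ 2 (mod 17).
    The inverse of 2 mod 17 is 9 (since 2·9 = 18 = 1·17 + 1), so t ≡ 9·2 = 18 ≡ 1 (mod 17).
    Then x = 148 + 665·1 = 813, valid modulo lcm(665, 17) = 11305: x ≡ 813 (mod 11305).
  Combine with x ≡ 2 (mod 4); new modulus lcm = 45220.
    Write x = 813 + 11305·t and substitute into x ≡ 2 (mod 4): 11305·t ≡ 2 − 813 = -811 (mod 4).
    Reduce coefficients mod 4: 1·t ≡ 1 (mod 4).
    So t ≡ 1 (mod 4).
    Then x = 813 + 11305·1 = 12118, valid modulo lcm(11305, 4) = 45220: x ≡ 12118 (mod 45220).
Verify against each original: 12118 mod 5 = 3, 12118 mod 19 = 15, 12118 mod 7 = 1, 12118 mod 17 = 14, 12118 mod 4 = 2.

x ≡ 12118 (mod 45220).


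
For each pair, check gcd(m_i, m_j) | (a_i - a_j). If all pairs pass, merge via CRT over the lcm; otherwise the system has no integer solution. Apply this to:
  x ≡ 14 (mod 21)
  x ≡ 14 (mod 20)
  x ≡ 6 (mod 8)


Moduli 21, 20, 8 are not pairwise coprime, so CRT works modulo lcm(m_i) when all pairwise compatibility conditions hold.
Pairwise compatibility: gcd(m_i, m_j) must divide a_i - a_j for every pair.
Merge one congruence at a time:
  Start: x ≡ 14 (mod 21).
  Combine with x ≡ 14 (mod 20): gcd(21, 20) = 1; 14 - 14 = 0, which IS divisible by 1, so compatible.
    Write x = 14 + 21·t and substitute into x ≡ 14 (mod 20): 21·t ≡ 14 − 14 = 0 (mod 20).
    Reduce coefficients mod 20: 1·t ≡ 0 (mod 20).
    So t ≡ 0 (mod 20).
    Then x = 14 + 21·0 = 14, valid modulo lcm(21, 20) = 420: x ≡ 14 (mod 420).
  Combine with x ≡ 6 (mod 8): gcd(420, 8) = 4; 6 - 14 = -8, which IS divisible by 4, so compatible.
    Write x = 14 + 420·t and substitute into x ≡ 6 (mod 8): 420·t ≡ 6 − 14 = -8 (mod 8).
    Divide the congruence (and modulus) by g = 4: 105·t ≡ -2 (mod 2).
    Reduce coefficients mod 2: 1·t ≡ 0 (mod 2).
    So t ≡ 0 (mod 2).
    Then x = 14 + 420·0 = 14, valid modulo lcm(420, 8) = 840: x ≡ 14 (mod 840).
Verify: 14 mod 21 = 14, 14 mod 20 = 14, 14 mod 8 = 6.

x ≡ 14 (mod 840).


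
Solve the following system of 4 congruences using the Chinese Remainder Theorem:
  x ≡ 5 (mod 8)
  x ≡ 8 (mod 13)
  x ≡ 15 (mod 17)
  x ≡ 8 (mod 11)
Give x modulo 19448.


Product of moduli M = 8 · 13 · 17 · 11 = 19448.
Merge one congruence at a time:
  Start: x ≡ 5 (mod 8).
  Combine with x ≡ 8 (mod 13); new modulus lcm = 104.
    Write x = 5 + 8·t and substitute into x ≡ 8 (mod 13): 8·t ≡ 8 − 5 = 3 (mod 13).
    The inverse of 8 mod 13 is 5 (since 8·5 = 40 = 3·13 + 1), so t ≡ 5·3 = 15 ≡ 2 (mod 13).
    Then x = 5 + 8·2 = 21, valid modulo lcm(8, 13) = 104: x ≡ 21 (mod 104).
  Combine with x ≡ 15 (mod 17); new modulus lcm = 1768.
    Write x = 21 + 104·t and substitute into x ≡ 15 (mod 17): 104·t ≡ 15 − 21 = -6 (mod 17).
    Reduce coefficients mod 17: 2·t ≡ 11 (mod 17).
    The inverse of 2 mod 17 is 9 (since 2·9 = 18 = 1·17 + 1), so t ≡ 9·11 = 99 ≡ 14 (mod 17).
    Then x = 21 + 104·14 = 1477, valid modulo lcm(104, 17) = 1768: x ≡ 1477 (mod 1768).
  Combine with x ≡ 8 (mod 11); new modulus lcm = 19448.
    Write x = 1477 + 1768·t and substitute into x ≡ 8 (mod 11): 1768·t ≡ 8 − 1477 = -1469 (mod 11).
    Reduce coefficients mod 11: 8·t ≡ 5 (mod 11).
    The inverse of 8 mod 11 is 7 (since 8·7 = 56 = 5·11 + 1), so t ≡ 7·5 = 35 ≡ 2 (mod 11).
    Then x = 1477 + 1768·2 = 5013, valid modulo lcm(1768, 11) = 19448: x ≡ 5013 (mod 19448).
Verify against each original: 5013 mod 8 = 5, 5013 mod 13 = 8, 5013 mod 17 = 15, 5013 mod 11 = 8.

x ≡ 5013 (mod 19448).


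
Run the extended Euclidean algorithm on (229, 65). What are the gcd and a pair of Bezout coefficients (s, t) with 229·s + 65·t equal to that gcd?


Euclidean algorithm on (229, 65) — divide until remainder is 0:
  229 = 3 · 65 + 34
  65 = 1 · 34 + 31
  34 = 1 · 31 + 3
  31 = 10 · 3 + 1
  3 = 3 · 1 + 0
gcd(229, 65) = 1.
Track Bezout coefficients alongside the remainders: start with r₀ = 229 = a·1 + b·0 (s = 1, t = 0) and r₁ = 65 = a·0 + b·1 (s = 0, t = 1); each new remainder r_{k+1} = r_{k-1} − q_k·r_k inherits s_{k+1} = s_{k-1} − q_k·s_k, t_{k+1} = t_{k-1} − q_k·t_k, so r_k = a·s_k + b·t_k at every step:
  q = 3: r = 34, s = 1 − 3·0 = 1, t = 0 − 3·1 = -3  (check: 229·1 + 65·(-3) = 34)
  q = 1: r = 31, s = 0 − 1·1 = -1, t = 1 − 1·(-3) = 4  (check: 229·(-1) + 65·4 = 31)
  q = 1: r = 3, s = 1 − 1·(-1) = 2, t = -3 − 1·4 = -7  (check: 229·2 + 65·(-7) = 3)
  q = 10: r = 1, s = -1 − 10·2 = -21, t = 4 − 10·(-7) = 74  (check: 229·(-21) + 65·74 = 1)
The row with r = 1 (the gcd) gives the Bezout coefficients s = -21, t = 74.
Result: 229 · (-21) + 65 · (74) = 1.

gcd(229, 65) = 1; s = -21, t = 74 (check: 229·(-21) + 65·74 = 1).


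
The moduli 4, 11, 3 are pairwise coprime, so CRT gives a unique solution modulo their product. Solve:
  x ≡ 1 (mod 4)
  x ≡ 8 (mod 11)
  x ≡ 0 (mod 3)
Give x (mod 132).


Moduli 4, 11, 3 are pairwise coprime; by CRT there is a unique solution modulo M = 4 · 11 · 3 = 132.
Solve pairwise, accumulating the modulus:
  Start with x ≡ 1 (mod 4).
  Combine with x ≡ 8 (mod 11): since gcd(4, 11) = 1, we get a unique residue mod 44.
    Write x = 1 + 4·t and substitute into x ≡ 8 (mod 11): 4·t ≡ 8 − 1 = 7 (mod 11).
    The inverse of 4 mod 11 is 3 (since 4·3 = 12 = 1·11 + 1), so t ≡ 3·7 = 21 ≡ 10 (mod 11).
    Then x = 1 + 4·10 = 41, valid modulo lcm(4, 11) = 44: x ≡ 41 (mod 44).
  Combine with x ≡ 0 (mod 3): since gcd(44, 3) = 1, we get a unique residue mod 132.
    Write x = 41 + 44·t and substitute into x ≡ 0 (mod 3): 44·t ≡ 0 − 41 = -41 (mod 3).
    Reduce coefficients mod 3: 2·t ≡ 1 (mod 3).
    The inverse of 2 mod 3 is 2 (since 2·2 = 4 = 1·3 + 1), so t ≡ 2·1 = 2 ≡ 2 (mod 3).
    Then x = 41 + 44·2 = 129, valid modulo lcm(44, 3) = 132: x ≡ 129 (mod 132).
Verify: 129 mod 4 = 1 ✓, 129 mod 11 = 8 ✓, 129 mod 3 = 0 ✓.

x ≡ 129 (mod 132).


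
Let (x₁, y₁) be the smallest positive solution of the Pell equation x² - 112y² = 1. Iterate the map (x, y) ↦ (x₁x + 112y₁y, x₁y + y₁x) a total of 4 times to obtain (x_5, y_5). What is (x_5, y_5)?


Step 1: Find the fundamental solution (x₁, y₁) of x² - 112y² = 1.
  Expand √112 as a continued fraction. a₀ = ⌊√112⌋ = 10; iterate m_{k+1} = d_k·a_k − m_k, d_{k+1} = (112 − m_{k+1}²)/d_k, a_{k+1} = ⌊(a₀ + m_{k+1})/d_{k+1}⌋ (starting m₀ = 0, d₀ = 1), with convergents p_k = a_k·p_{k-1} + p_{k-2}, q_k = a_k·q_{k-1} + q_{k-2} (p₋₁ = 1, q₋₁ = 0):
  k = 0: a₀ = 10; p₀/q₀ = 10/1; p₀² − 112·q₀² = 100 − 112 = -12.
  k = 1: m = 10, d = 12, a = ⌊(10 + 10)/12⌋ = 1; p/q = (1·10 + 1)/(1·1 + 0) = 11/1; p² − 112·q² = 121 − 112 = 9.
  k = 2: m = 2, d = 9, a = ⌊(10 + 2)/9⌋ = 1; p/q = (1·11 + 10)/(1·1 + 1) = 21/2; p² − 112·q² = 441 − 448 = -7.
  k = 3: m = 7, d = 7, a = ⌊(10 + 7)/7⌋ = 2; p/q = (2·21 + 11)/(2·2 + 1) = 53/5; p² − 112·q² = 2809 − 2800 = 9.
  k = 4: m = 7, d = 9, a = ⌊(10 + 7)/9⌋ = 1; p/q = (1·53 + 21)/(1·5 + 2) = 74/7; p² − 112·q² = 5476 − 5488 = -12.
  k = 5: m = 2, d = 12, a = ⌊(10 + 2)/12⌋ = 1; p/q = (1·74 + 53)/(1·7 + 5) = 127/12; p² − 112·q² = 16129 − 16128 = 1.
  The first convergent with p² − 112·q² = 1 gives the fundamental solution (x₁, y₁) = (127, 12).
Step 2: Apply the recurrence (x_{n+1}, y_{n+1}) = (x₁x_n + 112y₁y_n, x₁y_n + y₁x_n) repeatedly.
  From (x_1, y_1) = (127, 12): x_2 = 127·127 + 112·12·12 = 32257; y_2 = 127·12 + 12·127 = 3048.
  From (x_2, y_2) = (32257, 3048): x_3 = 127·32257 + 112·12·3048 = 8193151; y_3 = 127·3048 + 12·32257 = 774180.
  From (x_3, y_3) = (8193151, 774180): x_4 = 127·8193151 + 112·12·774180 = 2081028097; y_4 = 127·774180 + 12·8193151 = 196638672.
  From (x_4, y_4) = (2081028097, 196638672): x_5 = 127·2081028097 + 112·12·196638672 = 528572943487; y_5 = 127·196638672 + 12·2081028097 = 49945448508.
Step 3: Verify x_5² - 112·y_5² = 279389356586511295719169 - 279389356586511295719168 = 1 (should be 1). ✓

(x_1, y_1) = (127, 12); (x_5, y_5) = (528572943487, 49945448508).


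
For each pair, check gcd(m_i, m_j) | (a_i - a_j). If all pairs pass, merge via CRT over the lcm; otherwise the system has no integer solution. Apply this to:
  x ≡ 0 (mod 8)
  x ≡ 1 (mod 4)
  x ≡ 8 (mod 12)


Moduli 8, 4, 12 are not pairwise coprime, so CRT works modulo lcm(m_i) when all pairwise compatibility conditions hold.
Pairwise compatibility: gcd(m_i, m_j) must divide a_i - a_j for every pair.
Merge one congruence at a time:
  Start: x ≡ 0 (mod 8).
  Combine with x ≡ 1 (mod 4): gcd(8, 4) = 4, and 1 - 0 = 1 is NOT divisible by 4.
    ⇒ system is inconsistent (no integer solution).

No solution (the system is inconsistent).


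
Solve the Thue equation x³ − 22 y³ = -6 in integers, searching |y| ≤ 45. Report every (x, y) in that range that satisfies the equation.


The equation is x³ - 22y³ = -6. For fixed y, x³ = 22·y³ − 6, so a solution requires the RHS to be a perfect cube.
Strategy: iterate y from -45 to 45, compute RHS = 22·y³ − 6, and check whether it is a (positive or negative) perfect cube.
Check small values of y:
  y = 0: RHS = -6 is not a perfect cube.
  y = 1: RHS = 16 is not a perfect cube.
  y = -1: RHS = -28 is not a perfect cube.
  y = 2: RHS = 170 is not a perfect cube.
  y = -2: RHS = -182 is not a perfect cube.
  y = 3: RHS = 588 is not a perfect cube.
  y = -3: RHS = -600 is not a perfect cube.
Continuing, at y = 5: RHS = 2744 = (14)³ ⇒ x = 14 works.
Searching the remaining y in |y| ≤ 45 finds no further solutions.
Collected solutions: (14, 5).

Solutions (with |y| ≤ 45): (14, 5).


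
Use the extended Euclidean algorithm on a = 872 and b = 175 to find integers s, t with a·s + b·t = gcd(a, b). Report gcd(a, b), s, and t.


Euclidean algorithm on (872, 175) — divide until remainder is 0:
  872 = 4 · 175 + 172
  175 = 1 · 172 + 3
  172 = 57 · 3 + 1
  3 = 3 · 1 + 0
gcd(872, 175) = 1.
Track Bezout coefficients alongside the remainders: start with r₀ = 872 = a·1 + b·0 (s = 1, t = 0) and r₁ = 175 = a·0 + b·1 (s = 0, t = 1); each new remainder r_{k+1} = r_{k-1} − q_k·r_k inherits s_{k+1} = s_{k-1} − q_k·s_k, t_{k+1} = t_{k-1} − q_k·t_k, so r_k = a·s_k + b·t_k at every step:
  q = 4: r = 172, s = 1 − 4·0 = 1, t = 0 − 4·1 = -4  (check: 872·1 + 175·(-4) = 172)
  q = 1: r = 3, s = 0 − 1·1 = -1, t = 1 − 1·(-4) = 5  (check: 872·(-1) + 175·5 = 3)
  q = 57: r = 1, s = 1 − 57·(-1) = 58, t = -4 − 57·5 = -289  (check: 872·58 + 175·(-289) = 1)
The row with r = 1 (the gcd) gives the Bezout coefficients s = 58, t = -289.
Result: 872 · (58) + 175 · (-289) = 1.

gcd(872, 175) = 1; s = 58, t = -289 (check: 872·58 + 175·(-289) = 1).


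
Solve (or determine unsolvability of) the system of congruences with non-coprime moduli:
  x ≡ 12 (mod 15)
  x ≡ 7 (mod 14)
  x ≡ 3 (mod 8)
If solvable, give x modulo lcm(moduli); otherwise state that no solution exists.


Moduli 15, 14, 8 are not pairwise coprime, so CRT works modulo lcm(m_i) when all pairwise compatibility conditions hold.
Pairwise compatibility: gcd(m_i, m_j) must divide a_i - a_j for every pair.
Merge one congruence at a time:
  Start: x ≡ 12 (mod 15).
  Combine with x ≡ 7 (mod 14): gcd(15, 14) = 1; 7 - 12 = -5, which IS divisible by 1, so compatible.
    Write x = 12 + 15·t and substitute into x ≡ 7 (mod 14): 15·t ≡ 7 − 12 = -5 (mod 14).
    Reduce coefficients mod 14: 1·t ≡ 9 (mod 14).
    So t ≡ 9 (mod 14).
    Then x = 12 + 15·9 = 147, valid modulo lcm(15, 14) = 210: x ≡ 147 (mod 210).
  Combine with x ≡ 3 (mod 8): gcd(210, 8) = 2; 3 - 147 = -144, which IS divisible by 2, so compatible.
    Write x = 147 + 210·t and substitute into x ≡ 3 (mod 8): 210·t ≡ 3 − 147 = -144 (mod 8).
    Divide the congruence (and modulus) by g = 2: 105·t ≡ -72 (mod 4).
    Reduce coefficients mod 4: 1·t ≡ 0 (mod 4).
    So t ≡ 0 (mod 4).
    Then x = 147 + 210·0 = 147, valid modulo lcm(210, 8) = 840: x ≡ 147 (mod 840).
Verify: 147 mod 15 = 12, 147 mod 14 = 7, 147 mod 8 = 3.

x ≡ 147 (mod 840).


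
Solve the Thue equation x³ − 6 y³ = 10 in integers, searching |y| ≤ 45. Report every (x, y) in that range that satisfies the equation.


The equation is x³ - 6y³ = 10. For fixed y, x³ = 6·y³ + 10, so a solution requires the RHS to be a perfect cube.
Strategy: iterate y from -45 to 45, compute RHS = 6·y³ + 10, and check whether it is a (positive or negative) perfect cube.
Check small values of y:
  y = 0: RHS = 10 is not a perfect cube.
  y = 1: RHS = 16 is not a perfect cube.
  y = -1: RHS = 4 is not a perfect cube.
  y = 2: RHS = 58 is not a perfect cube.
  y = -2: RHS = -38 is not a perfect cube.
  y = 3: RHS = 172 is not a perfect cube.
  y = -3: RHS = -152 is not a perfect cube.
Continuing the search up to |y| = 45 finds no solutions either.
No (x, y) in the scanned range satisfies the equation.

No integer solutions with |y| ≤ 45.


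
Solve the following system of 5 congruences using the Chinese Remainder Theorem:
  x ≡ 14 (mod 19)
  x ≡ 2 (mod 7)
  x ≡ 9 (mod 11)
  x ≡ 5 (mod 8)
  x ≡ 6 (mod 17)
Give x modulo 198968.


Product of moduli M = 19 · 7 · 11 · 8 · 17 = 198968.
Merge one congruence at a time:
  Start: x ≡ 14 (mod 19).
  Combine with x ≡ 2 (mod 7); new modulus lcm = 133.
    Write x = 14 + 19·t and substitute into x ≡ 2 (mod 7): 19·t ≡ 2 − 14 = -12 (mod 7).
    Reduce coefficients mod 7: 5·t ≡ 2 (mod 7).
    The inverse of 5 mod 7 is 3 (since 5·3 = 15 = 2·7 + 1), so t ≡ 3·2 = 6 ≡ 6 (mod 7).
    Then x = 14 + 19·6 = 128, valid modulo lcm(19, 7) = 133: x ≡ 128 (mod 133).
  Combine with x ≡ 9 (mod 11); new modulus lcm = 1463.
    Write x = 128 + 133·t and substitute into x ≡ 9 (mod 11): 133·t ≡ 9 − 128 = -119 (mod 11).
    Reduce coefficients mod 11: 1·t ≡ 2 (mod 11).
    So t ≡ 2 (mod 11).
    Then x = 128 + 133·2 = 394, valid modulo lcm(133, 11) = 1463: x ≡ 394 (mod 1463).
  Combine with x ≡ 5 (mod 8); new modulus lcm = 11704.
    Write x = 394 + 1463·t and substitute into x ≡ 5 (mod 8): 1463·t ≡ 5 − 394 = -389 (mod 8).
    Reduce coefficients mod 8: 7·t ≡ 3 (mod 8).
    The inverse of 7 mod 8 is 7 (since 7·7 = 49 = 6·8 + 1), so t ≡ 7·3 = 21 ≡ 5 (mod 8).
    Then x = 394 + 1463·5 = 7709, valid modulo lcm(1463, 8) = 11704: x ≡ 7709 (mod 11704).
  Combine with x ≡ 6 (mod 17); new modulus lcm = 198968.
    Write x = 7709 + 11704·t and substitute into x ≡ 6 (mod 17): 11704·t ≡ 6 − 7709 = -7703 (mod 17).
    Reduce coefficients mod 17: 8·t ≡ 15 (mod 17).
    The inverse of 8 mod 17 is 15 (since 8·15 = 120 = 7·17 + 1), so t ≡ 15·15 = 225 ≡ 4 (mod 17).
    Then x = 7709 + 11704·4 = 54525, valid modulo lcm(11704, 17) = 198968: x ≡ 54525 (mod 198968).
Verify against each original: 54525 mod 19 = 14, 54525 mod 7 = 2, 54525 mod 11 = 9, 54525 mod 8 = 5, 54525 mod 17 = 6.

x ≡ 54525 (mod 198968).


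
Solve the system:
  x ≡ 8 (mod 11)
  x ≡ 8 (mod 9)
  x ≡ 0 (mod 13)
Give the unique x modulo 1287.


Moduli 11, 9, 13 are pairwise coprime; by CRT there is a unique solution modulo M = 11 · 9 · 13 = 1287.
Solve pairwise, accumulating the modulus:
  Start with x ≡ 8 (mod 11).
  Combine with x ≡ 8 (mod 9): since gcd(11, 9) = 1, we get a unique residue mod 99.
    Write x = 8 + 11·t and substitute into x ≡ 8 (mod 9): 11·t ≡ 8 − 8 = 0 (mod 9).
    Reduce coefficients mod 9: 2·t ≡ 0 (mod 9).
    The inverse of 2 mod 9 is 5 (since 2·5 = 10 = 1·9 + 1), so t ≡ 5·0 = 0 ≡ 0 (mod 9).
    Then x = 8 + 11·0 = 8, valid modulo lcm(11, 9) = 99: x ≡ 8 (mod 99).
  Combine with x ≡ 0 (mod 13): since gcd(99, 13) = 1, we get a unique residue mod 1287.
    Write x = 8 + 99·t and substitute into x ≡ 0 (mod 13): 99·t ≡ 0 − 8 = -8 (mod 13).
    Reduce coefficients mod 13: 8·t ≡ 5 (mod 13).
    The inverse of 8 mod 13 is 5 (since 8·5 = 40 = 3·13 + 1), so t ≡ 5·5 = 25 ≡ 12 (mod 13).
    Then x = 8 + 99·12 = 1196, valid modulo lcm(99, 13) = 1287: x ≡ 1196 (mod 1287).
Verify: 1196 mod 11 = 8 ✓, 1196 mod 9 = 8 ✓, 1196 mod 13 = 0 ✓.

x ≡ 1196 (mod 1287).


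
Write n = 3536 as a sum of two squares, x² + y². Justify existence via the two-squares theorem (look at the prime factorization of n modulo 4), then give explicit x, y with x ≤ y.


Step 1: Factor n = 3536 = 2^4 · 13 · 17.
Step 2: Check the mod-4 condition on each prime factor: 2 = 2 (special); 13 ≡ 1 (mod 4), exponent 1; 17 ≡ 1 (mod 4), exponent 1.
All primes ≡ 3 (mod 4) appear to even exponent (or don't appear), so by the two-squares theorem n IS expressible as a sum of two squares.
Step 3: Build a representation. Group n = k² · m with k = 4 and m = 13 · 17 = 221 (a product of primes ≡ 1 (mod 4)); a representation of m scales to one of n via (k·x)² + (k·y)² = k²(x² + y²). Each prime p ≡ 1 (mod 4) is itself a sum of two squares; find a² by testing p − a² for a perfect square:
  13: 13 − 1² = 12, 13 − 2² = 9 = 3² ⇒ 13 = 2² + 3².
  17: 17 − 1² = 16 = 4² ⇒ 17 = 1² + 4².
  Combine using the Brahmagupta–Fibonacci identity (a² + b²)(c² + d²) = (ac − bd)² + (ad + bc)² = (ac + bd)² + (ad − bc)²:
  13 · 17 = 221: from (2² + 3²)(1² + 4²), take (2·1 − 3·4, 2·4 + 3·1) = (2 − 12, 8 + 3) = (-10, 11); dropping signs (only squares matter) gives (10, 11); check 10² + 11² = 100 + 121 = 221 ✓.
  Scale by k = 4: (4·10, 4·11) = (40, 44).
Step 4: Order so x ≤ y and verify: 40² + 44² = 1600 + 1936 = 3536 = n. ✓

n = 3536 = 40² + 44² (one valid representation with x ≤ y).


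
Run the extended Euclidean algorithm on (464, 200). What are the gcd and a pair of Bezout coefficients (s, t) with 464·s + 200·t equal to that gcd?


Euclidean algorithm on (464, 200) — divide until remainder is 0:
  464 = 2 · 200 + 64
  200 = 3 · 64 + 8
  64 = 8 · 8 + 0
gcd(464, 200) = 8.
Track Bezout coefficients alongside the remainders: start with r₀ = 464 = a·1 + b·0 (s = 1, t = 0) and r₁ = 200 = a·0 + b·1 (s = 0, t = 1); each new remainder r_{k+1} = r_{k-1} − q_k·r_k inherits s_{k+1} = s_{k-1} − q_k·s_k, t_{k+1} = t_{k-1} − q_k·t_k, so r_k = a·s_k + b·t_k at every step:
  q = 2: r = 64, s = 1 − 2·0 = 1, t = 0 − 2·1 = -2  (check: 464·1 + 200·(-2) = 64)
  q = 3: r = 8, s = 0 − 3·1 = -3, t = 1 − 3·(-2) = 7  (check: 464·(-3) + 200·7 = 8)
The row with r = 8 (the gcd) gives the Bezout coefficients s = -3, t = 7.
Result: 464 · (-3) + 200 · (7) = 8.

gcd(464, 200) = 8; s = -3, t = 7 (check: 464·(-3) + 200·7 = 8).


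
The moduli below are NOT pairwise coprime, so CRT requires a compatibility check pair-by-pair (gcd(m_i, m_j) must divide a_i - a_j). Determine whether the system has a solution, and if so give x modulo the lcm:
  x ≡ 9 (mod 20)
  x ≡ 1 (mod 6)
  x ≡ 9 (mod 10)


Moduli 20, 6, 10 are not pairwise coprime, so CRT works modulo lcm(m_i) when all pairwise compatibility conditions hold.
Pairwise compatibility: gcd(m_i, m_j) must divide a_i - a_j for every pair.
Merge one congruence at a time:
  Start: x ≡ 9 (mod 20).
  Combine with x ≡ 1 (mod 6): gcd(20, 6) = 2; 1 - 9 = -8, which IS divisible by 2, so compatible.
    Write x = 9 + 20·t and substitute into x ≡ 1 (mod 6): 20·t ≡ 1 − 9 = -8 (mod 6).
    Divide the congruence (and modulus) by g = 2: 10·t ≡ -4 (mod 3).
    Reduce coefficients mod 3: 1·t ≡ 2 (mod 3).
    So t ≡ 2 (mod 3).
    Then x = 9 + 20·2 = 49, valid modulo lcm(20, 6) = 60: x ≡ 49 (mod 60).
  Combine with x ≡ 9 (mod 10): gcd(60, 10) = 10; 9 - 49 = -40, which IS divisible by 10, so compatible.
    Write x = 49 + 60·t and substitute into x ≡ 9 (mod 10): 60·t ≡ 9 − 49 = -40 (mod 10).
    Divide the congruence (and modulus) by g = 10: 6·t ≡ -4 (mod 1).
    Modulo 1 every t works; take t = 0.
    Then x = 49 + 60·0 = 49, valid modulo lcm(60, 10) = 60: x ≡ 49 (mod 60).
Verify: 49 mod 20 = 9, 49 mod 6 = 1, 49 mod 10 = 9.

x ≡ 49 (mod 60).


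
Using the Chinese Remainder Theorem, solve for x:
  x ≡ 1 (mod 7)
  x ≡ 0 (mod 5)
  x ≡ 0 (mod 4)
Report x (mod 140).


Moduli 7, 5, 4 are pairwise coprime; by CRT there is a unique solution modulo M = 7 · 5 · 4 = 140.
Solve pairwise, accumulating the modulus:
  Start with x ≡ 1 (mod 7).
  Combine with x ≡ 0 (mod 5): since gcd(7, 5) = 1, we get a unique residue mod 35.
    Write x = 1 + 7·t and substitute into x ≡ 0 (mod 5): 7·t ≡ 0 − 1 = -1 (mod 5).
    Reduce coefficients mod 5: 2·t ≡ 4 (mod 5).
    The inverse of 2 mod 5 is 3 (since 2·3 = 6 = 1·5 + 1), so t ≡ 3·4 = 12 ≡ 2 (mod 5).
    Then x = 1 + 7·2 = 15, valid modulo lcm(7, 5) = 35: x ≡ 15 (mod 35).
  Combine with x ≡ 0 (mod 4): since gcd(35, 4) = 1, we get a unique residue mod 140.
    Write x = 15 + 35·t and substitute into x ≡ 0 (mod 4): 35·t ≡ 0 − 15 = -15 (mod 4).
    Reduce coefficients mod 4: 3·t ≡ 1 (mod 4).
    The inverse of 3 mod 4 is 3 (since 3·3 = 9 = 2·4 + 1), so t ≡ 3·1 = 3 ≡ 3 (mod 4).
    Then x = 15 + 35·3 = 120, valid modulo lcm(35, 4) = 140: x ≡ 120 (mod 140).
Verify: 120 mod 7 = 1 ✓, 120 mod 5 = 0 ✓, 120 mod 4 = 0 ✓.

x ≡ 120 (mod 140).


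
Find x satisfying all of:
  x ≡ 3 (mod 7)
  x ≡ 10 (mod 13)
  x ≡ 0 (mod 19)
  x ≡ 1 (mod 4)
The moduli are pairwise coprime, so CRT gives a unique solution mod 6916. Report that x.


Product of moduli M = 7 · 13 · 19 · 4 = 6916.
Merge one congruence at a time:
  Start: x ≡ 3 (mod 7).
  Combine with x ≡ 10 (mod 13); new modulus lcm = 91.
    Write x = 3 + 7·t and substitute into x ≡ 10 (mod 13): 7·t ≡ 10 − 3 = 7 (mod 13).
    The inverse of 7 mod 13 is 2 (since 7·2 = 14 = 1·13 + 1), so t ≡ 2·7 = 14 ≡ 1 (mod 13).
    Then x = 3 + 7·1 = 10, valid modulo lcm(7, 13) = 91: x ≡ 10 (mod 91).
  Combine with x ≡ 0 (mod 19); new modulus lcm = 1729.
    Write x = 10 + 91·t and substitute into x ≡ 0 (mod 19): 91·t ≡ 0 − 10 = -10 (mod 19).
    Reduce coefficients mod 19: 15·t ≡ 9 (mod 19).
    The inverse of 15 mod 19 is 14 (since 15·14 = 210 = 11·19 + 1), so t ≡ 14·9 = 126 ≡ 12 (mod 19).
    Then x = 10 + 91·12 = 1102, valid modulo lcm(91, 19) = 1729: x ≡ 1102 (mod 1729).
  Combine with x ≡ 1 (mod 4); new modulus lcm = 6916.
    Write x = 1102 + 1729·t and substitute into x ≡ 1 (mod 4): 1729·t ≡ 1 − 1102 = -1101 (mod 4).
    Reduce coefficients mod 4: 1·t ≡ 3 (mod 4).
    So t ≡ 3 (mod 4).
    Then x = 1102 + 1729·3 = 6289, valid modulo lcm(1729, 4) = 6916: x ≡ 6289 (mod 6916).
Verify against each original: 6289 mod 7 = 3, 6289 mod 13 = 10, 6289 mod 19 = 0, 6289 mod 4 = 1.

x ≡ 6289 (mod 6916).


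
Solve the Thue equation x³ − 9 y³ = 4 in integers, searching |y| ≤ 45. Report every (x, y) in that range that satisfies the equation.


The equation is x³ - 9y³ = 4. For fixed y, x³ = 9·y³ + 4, so a solution requires the RHS to be a perfect cube.
Strategy: iterate y from -45 to 45, compute RHS = 9·y³ + 4, and check whether it is a (positive or negative) perfect cube.
Check small values of y:
  y = 0: RHS = 4 is not a perfect cube.
  y = 1: RHS = 13 is not a perfect cube.
  y = -1: RHS = -5 is not a perfect cube.
  y = 2: RHS = 76 is not a perfect cube.
  y = -2: RHS = -68 is not a perfect cube.
  y = 3: RHS = 247 is not a perfect cube.
  y = -3: RHS = -239 is not a perfect cube.
Continuing the search up to |y| = 45 finds no solutions either.
No (x, y) in the scanned range satisfies the equation.

No integer solutions with |y| ≤ 45.


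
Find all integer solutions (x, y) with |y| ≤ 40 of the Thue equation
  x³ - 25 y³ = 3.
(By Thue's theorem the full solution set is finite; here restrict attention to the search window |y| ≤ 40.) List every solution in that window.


The equation is x³ - 25y³ = 3. For fixed y, x³ = 25·y³ + 3, so a solution requires the RHS to be a perfect cube.
Strategy: iterate y from -40 to 40, compute RHS = 25·y³ + 3, and check whether it is a (positive or negative) perfect cube.
Check small values of y:
  y = 0: RHS = 3 is not a perfect cube.
  y = 1: RHS = 28 is not a perfect cube.
  y = -1: RHS = -22 is not a perfect cube.
  y = 2: RHS = 203 is not a perfect cube.
  y = -2: RHS = -197 is not a perfect cube.
  y = 3: RHS = 678 is not a perfect cube.
  y = -3: RHS = -672 is not a perfect cube.
Continuing the search up to |y| = 40 finds no solutions either.
No (x, y) in the scanned range satisfies the equation.

No integer solutions with |y| ≤ 40.


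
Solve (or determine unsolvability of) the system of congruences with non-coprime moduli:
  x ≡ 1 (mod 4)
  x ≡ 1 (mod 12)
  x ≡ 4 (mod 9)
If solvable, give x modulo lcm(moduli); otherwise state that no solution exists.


Moduli 4, 12, 9 are not pairwise coprime, so CRT works modulo lcm(m_i) when all pairwise compatibility conditions hold.
Pairwise compatibility: gcd(m_i, m_j) must divide a_i - a_j for every pair.
Merge one congruence at a time:
  Start: x ≡ 1 (mod 4).
  Combine with x ≡ 1 (mod 12): gcd(4, 12) = 4; 1 - 1 = 0, which IS divisible by 4, so compatible.
    Write x = 1 + 4·t and substitute into x ≡ 1 (mod 12): 4·t ≡ 1 − 1 = 0 (mod 12).
    Divide the congruence (and modulus) by g = 4: 1·t ≡ 0 (mod 3).
    So t ≡ 0 (mod 3).
    Then x = 1 + 4·0 = 1, valid modulo lcm(4, 12) = 12: x ≡ 1 (mod 12).
  Combine with x ≡ 4 (mod 9): gcd(12, 9) = 3; 4 - 1 = 3, which IS divisible by 3, so compatible.
    Write x = 1 + 12·t and substitute into x ≡ 4 (mod 9): 12·t ≡ 4 − 1 = 3 (mod 9).
    Divide the congruence (and modulus) by g = 3: 4·t ≡ 1 (mod 3).
    Reduce coefficients mod 3: 1·t ≡ 1 (mod 3).
    So t ≡ 1 (mod 3).
    Then x = 1 + 12·1 = 13, valid modulo lcm(12, 9) = 36: x ≡ 13 (mod 36).
Verify: 13 mod 4 = 1, 13 mod 12 = 1, 13 mod 9 = 4.

x ≡ 13 (mod 36).


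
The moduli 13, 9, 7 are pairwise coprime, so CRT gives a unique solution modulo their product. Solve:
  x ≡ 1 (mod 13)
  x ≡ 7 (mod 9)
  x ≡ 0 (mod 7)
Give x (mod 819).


Moduli 13, 9, 7 are pairwise coprime; by CRT there is a unique solution modulo M = 13 · 9 · 7 = 819.
Solve pairwise, accumulating the modulus:
  Start with x ≡ 1 (mod 13).
  Combine with x ≡ 7 (mod 9): since gcd(13, 9) = 1, we get a unique residue mod 117.
    Write x = 1 + 13·t and substitute into x ≡ 7 (mod 9): 13·t ≡ 7 − 1 = 6 (mod 9).
    Reduce coefficients mod 9: 4·t ≡ 6 (mod 9).
    The inverse of 4 mod 9 is 7 (since 4·7 = 28 = 3·9 + 1), so t ≡ 7·6 = 42 ≡ 6 (mod 9).
    Then x = 1 + 13·6 = 79, valid modulo lcm(13, 9) = 117: x ≡ 79 (mod 117).
  Combine with x ≡ 0 (mod 7): since gcd(117, 7) = 1, we get a unique residue mod 819.
    Write x = 79 + 117·t and substitute into x ≡ 0 (mod 7): 117·t ≡ 0 − 79 = -79 (mod 7).
    Reduce coefficients mod 7: 5·t ≡ 5 (mod 7).
    The inverse of 5 mod 7 is 3 (since 5·3 = 15 = 2·7 + 1), so t ≡ 3·5 = 15 ≡ 1 (mod 7).
    Then x = 79 + 117·1 = 196, valid modulo lcm(117, 7) = 819: x ≡ 196 (mod 819).
Verify: 196 mod 13 = 1 ✓, 196 mod 9 = 7 ✓, 196 mod 7 = 0 ✓.

x ≡ 196 (mod 819).


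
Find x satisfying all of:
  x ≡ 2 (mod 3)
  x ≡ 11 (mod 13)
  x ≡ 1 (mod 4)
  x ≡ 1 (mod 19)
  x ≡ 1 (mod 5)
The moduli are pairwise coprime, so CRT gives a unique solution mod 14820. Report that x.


Product of moduli M = 3 · 13 · 4 · 19 · 5 = 14820.
Merge one congruence at a time:
  Start: x ≡ 2 (mod 3).
  Combine with x ≡ 11 (mod 13); new modulus lcm = 39.
    Write x = 2 + 3·t and substitute into x ≡ 11 (mod 13): 3·t ≡ 11 − 2 = 9 (mod 13).
    The inverse of 3 mod 13 is 9 (since 3·9 = 27 = 2·13 + 1), so t ≡ 9·9 = 81 ≡ 3 (mod 13).
    Then x = 2 + 3·3 = 11, valid modulo lcm(3, 13) = 39: x ≡ 11 (mod 39).
  Combine with x ≡ 1 (mod 4); new modulus lcm = 156.
    Write x = 11 + 39·t and substitute into x ≡ 1 (mod 4): 39·t ≡ 1 − 11 = -10 (mod 4).
    Reduce coefficients mod 4: 3·t ≡ 2 (mod 4).
    The inverse of 3 mod 4 is 3 (since 3·3 = 9 = 2·4 + 1), so t ≡ 3·2 = 6 ≡ 2 (mod 4).
    Then x = 11 + 39·2 = 89, valid modulo lcm(39, 4) = 156: x ≡ 89 (mod 156).
  Combine with x ≡ 1 (mod 19); new modulus lcm = 2964.
    Write x = 89 + 156·t and substitute into x ≡ 1 (mod 19): 156·t ≡ 1 − 89 = -88 (mod 19).
    Reduce coefficients mod 19: 4·t ≡ 7 (mod 19).
    The inverse of 4 mod 19 is 5 (since 4·5 = 20 = 1·19 + 1), so t ≡ 5·7 = 35 ≡ 16 (mod 19).
    Then x = 89 + 156·16 = 2585, valid modulo lcm(156, 19) = 2964: x ≡ 2585 (mod 2964).
  Combine with x ≡ 1 (mod 5); new modulus lcm = 14820.
    Write x = 2585 + 2964·t and substitute into x ≡ 1 (mod 5): 2964·t ≡ 1 − 2585 = -2584 (mod 5).
    Reduce coefficients mod 5: 4·t ≡ 1 (mod 5).
    The inverse of 4 mod 5 is 4 (since 4·4 = 16 = 3·5 + 1), so t ≡ 4·1 = 4 ≡ 4 (mod 5).
    Then x = 2585 + 2964·4 = 14441, valid modulo lcm(2964, 5) = 14820: x ≡ 14441 (mod 14820).
Verify against each original: 14441 mod 3 = 2, 14441 mod 13 = 11, 14441 mod 4 = 1, 14441 mod 19 = 1, 14441 mod 5 = 1.

x ≡ 14441 (mod 14820).


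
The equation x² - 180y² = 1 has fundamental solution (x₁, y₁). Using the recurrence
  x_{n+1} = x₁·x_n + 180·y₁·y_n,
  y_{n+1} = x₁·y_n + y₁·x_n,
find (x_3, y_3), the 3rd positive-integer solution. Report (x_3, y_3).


Step 1: Find the fundamental solution (x₁, y₁) of x² - 180y² = 1.
  Expand √180 as a continued fraction. a₀ = ⌊√180⌋ = 13; iterate m_{k+1} = d_k·a_k − m_k, d_{k+1} = (180 − m_{k+1}²)/d_k, a_{k+1} = ⌊(a₀ + m_{k+1})/d_{k+1}⌋ (starting m₀ = 0, d₀ = 1), with convergents p_k = a_k·p_{k-1} + p_{k-2}, q_k = a_k·q_{k-1} + q_{k-2} (p₋₁ = 1, q₋₁ = 0):
  k = 0: a₀ = 13; p₀/q₀ = 13/1; p₀² − 180·q₀² = 169 − 180 = -11.
  k = 1: m = 13, d = 11, a = ⌊(13 + 13)/11⌋ = 2; p/q = (2·13 + 1)/(2·1 + 0) = 27/2; p² − 180·q² = 729 − 720 = 9.
  k = 2: m = 9, d = 9, a = ⌊(13 + 9)/9⌋ = 2; p/q = (2·27 + 13)/(2·2 + 1) = 67/5; p² − 180·q² = 4489 − 4500 = -11.
  k = 3: m = 9, d = 11, a = ⌊(13 + 9)/11⌋ = 2; p/q = (2·67 + 27)/(2·5 + 2) = 161/12; p² − 180·q² = 25921 − 25920 = 1.
  The first convergent with p² − 180·q² = 1 gives the fundamental solution (x₁, y₁) = (161, 12).
Step 2: Apply the recurrence (x_{n+1}, y_{n+1}) = (x₁x_n + 180y₁y_n, x₁y_n + y₁x_n) repeatedly.
  From (x_1, y_1) = (161, 12): x_2 = 161·161 + 180·12·12 = 51841; y_2 = 161·12 + 12·161 = 3864.
  From (x_2, y_2) = (51841, 3864): x_3 = 161·51841 + 180·12·3864 = 16692641; y_3 = 161·3864 + 12·51841 = 1244196.
Step 3: Verify x_3² - 180·y_3² = 278644263554881 - 278644263554880 = 1 (should be 1). ✓

(x_1, y_1) = (161, 12); (x_3, y_3) = (16692641, 1244196).


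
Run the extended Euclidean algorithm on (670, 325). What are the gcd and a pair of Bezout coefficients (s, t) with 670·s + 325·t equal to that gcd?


Euclidean algorithm on (670, 325) — divide until remainder is 0:
  670 = 2 · 325 + 20
  325 = 16 · 20 + 5
  20 = 4 · 5 + 0
gcd(670, 325) = 5.
Track Bezout coefficients alongside the remainders: start with r₀ = 670 = a·1 + b·0 (s = 1, t = 0) and r₁ = 325 = a·0 + b·1 (s = 0, t = 1); each new remainder r_{k+1} = r_{k-1} − q_k·r_k inherits s_{k+1} = s_{k-1} − q_k·s_k, t_{k+1} = t_{k-1} − q_k·t_k, so r_k = a·s_k + b·t_k at every step:
  q = 2: r = 20, s = 1 − 2·0 = 1, t = 0 − 2·1 = -2  (check: 670·1 + 325·(-2) = 20)
  q = 16: r = 5, s = 0 − 16·1 = -16, t = 1 − 16·(-2) = 33  (check: 670·(-16) + 325·33 = 5)
The row with r = 5 (the gcd) gives the Bezout coefficients s = -16, t = 33.
Result: 670 · (-16) + 325 · (33) = 5.

gcd(670, 325) = 5; s = -16, t = 33 (check: 670·(-16) + 325·33 = 5).


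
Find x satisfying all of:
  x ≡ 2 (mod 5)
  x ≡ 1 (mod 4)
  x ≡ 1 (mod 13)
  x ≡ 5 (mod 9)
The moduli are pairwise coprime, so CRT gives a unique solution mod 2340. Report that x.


Product of moduli M = 5 · 4 · 13 · 9 = 2340.
Merge one congruence at a time:
  Start: x ≡ 2 (mod 5).
  Combine with x ≡ 1 (mod 4); new modulus lcm = 20.
    Write x = 2 + 5·t and substitute into x ≡ 1 (mod 4): 5·t ≡ 1 − 2 = -1 (mod 4).
    Reduce coefficients mod 4: 1·t ≡ 3 (mod 4).
    So t ≡ 3 (mod 4).
    Then x = 2 + 5·3 = 17, valid modulo lcm(5, 4) = 20: x ≡ 17 (mod 20).
  Combine with x ≡ 1 (mod 13); new modulus lcm = 260.
    Write x = 17 + 20·t and substitute into x ≡ 1 (mod 13): 20·t ≡ 1 − 17 = -16 (mod 13).
    Reduce coefficients mod 13: 7·t ≡ 10 (mod 13).
    The inverse of 7 mod 13 is 2 (since 7·2 = 14 = 1·13 + 1), so t ≡ 2·10 = 20 ≡ 7 (mod 13).
    Then x = 17 + 20·7 = 157, valid modulo lcm(20, 13) = 260: x ≡ 157 (mod 260).
  Combine with x ≡ 5 (mod 9); new modulus lcm = 2340.
    Write x = 157 + 260·t and substitute into x ≡ 5 (mod 9): 260·t ≡ 5 − 157 = -152 (mod 9).
    Reduce coefficients mod 9: 8·t ≡ 1 (mod 9).
    The inverse of 8 mod 9 is 8 (since 8·8 = 64 = 7·9 + 1), so t ≡ 8·1 = 8 ≡ 8 (mod 9).
    Then x = 157 + 260·8 = 2237, valid modulo lcm(260, 9) = 2340: x ≡ 2237 (mod 2340).
Verify against each original: 2237 mod 5 = 2, 2237 mod 4 = 1, 2237 mod 13 = 1, 2237 mod 9 = 5.

x ≡ 2237 (mod 2340).


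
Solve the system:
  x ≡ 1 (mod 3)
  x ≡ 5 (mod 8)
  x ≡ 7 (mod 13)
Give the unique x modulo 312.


Moduli 3, 8, 13 are pairwise coprime; by CRT there is a unique solution modulo M = 3 · 8 · 13 = 312.
Solve pairwise, accumulating the modulus:
  Start with x ≡ 1 (mod 3).
  Combine with x ≡ 5 (mod 8): since gcd(3, 8) = 1, we get a unique residue mod 24.
    Write x = 1 + 3·t and substitute into x ≡ 5 (mod 8): 3·t ≡ 5 − 1 = 4 (mod 8).
    The inverse of 3 mod 8 is 3 (since 3·3 = 9 = 1·8 + 1), so t ≡ 3·4 = 12 ≡ 4 (mod 8).
    Then x = 1 + 3·4 = 13, valid modulo lcm(3, 8) = 24: x ≡ 13 (mod 24).
  Combine with x ≡ 7 (mod 13): since gcd(24, 13) = 1, we get a unique residue mod 312.
    Write x = 13 + 24·t and substitute into x ≡ 7 (mod 13): 24·t ≡ 7 − 13 = -6 (mod 13).
    Reduce coefficients mod 13: 11·t ≡ 7 (mod 13).
    The inverse of 11 mod 13 is 6 (since 11·6 = 66 = 5·13 + 1), so t ≡ 6·7 = 42 ≡ 3 (mod 13).
    Then x = 13 + 24·3 = 85, valid modulo lcm(24, 13) = 312: x ≡ 85 (mod 312).
Verify: 85 mod 3 = 1 ✓, 85 mod 8 = 5 ✓, 85 mod 13 = 7 ✓.

x ≡ 85 (mod 312).


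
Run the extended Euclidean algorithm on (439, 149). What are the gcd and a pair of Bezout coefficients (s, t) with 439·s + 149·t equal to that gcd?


Euclidean algorithm on (439, 149) — divide until remainder is 0:
  439 = 2 · 149 + 141
  149 = 1 · 141 + 8
  141 = 17 · 8 + 5
  8 = 1 · 5 + 3
  5 = 1 · 3 + 2
  3 = 1 · 2 + 1
  2 = 2 · 1 + 0
gcd(439, 149) = 1.
Track Bezout coefficients alongside the remainders: start with r₀ = 439 = a·1 + b·0 (s = 1, t = 0) and r₁ = 149 = a·0 + b·1 (s = 0, t = 1); each new remainder r_{k+1} = r_{k-1} − q_k·r_k inherits s_{k+1} = s_{k-1} − q_k·s_k, t_{k+1} = t_{k-1} − q_k·t_k, so r_k = a·s_k + b·t_k at every step:
  q = 2: r = 141, s = 1 − 2·0 = 1, t = 0 − 2·1 = -2  (check: 439·1 + 149·(-2) = 141)
  q = 1: r = 8, s = 0 − 1·1 = -1, t = 1 − 1·(-2) = 3  (check: 439·(-1) + 149·3 = 8)
  q = 17: r = 5, s = 1 − 17·(-1) = 18, t = -2 − 17·3 = -53  (check: 439·18 + 149·(-53) = 5)
  q = 1: r = 3, s = -1 − 1·18 = -19, t = 3 − 1·(-53) = 56  (check: 439·(-19) + 149·56 = 3)
  q = 1: r = 2, s = 18 − 1·(-19) = 37, t = -53 − 1·56 = -109  (check: 439·37 + 149·(-109) = 2)
  q = 1: r = 1, s = -19 − 1·37 = -56, t = 56 − 1·(-109) = 165  (check: 439·(-56) + 149·165 = 1)
The row with r = 1 (the gcd) gives the Bezout coefficients s = -56, t = 165.
Result: 439 · (-56) + 149 · (165) = 1.

gcd(439, 149) = 1; s = -56, t = 165 (check: 439·(-56) + 149·165 = 1).


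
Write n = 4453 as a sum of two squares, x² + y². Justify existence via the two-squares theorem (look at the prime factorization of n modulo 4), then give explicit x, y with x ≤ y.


Step 1: Factor n = 4453 = 61 · 73.
Step 2: Check the mod-4 condition on each prime factor: 61 ≡ 1 (mod 4), exponent 1; 73 ≡ 1 (mod 4), exponent 1.
All primes ≡ 3 (mod 4) appear to even exponent (or don't appear), so by the two-squares theorem n IS expressible as a sum of two squares.
Step 3: Build a representation. Here n = 61 · 73 is a product of primes ≡ 1 (mod 4). Each prime p ≡ 1 (mod 4) is itself a sum of two squares; find a² by testing p − a² for a perfect square:
  61: 61 − 1² = 60, 61 − 2² = 57, 61 − 3² = 52, 61 − 4² = 45, 61 − 5² = 36 = 6² ⇒ 61 = 5² + 6².
  73: 73 − 1² = 72, 73 − 2² = 69, 73 − 3² = 64 = 8² ⇒ 73 = 3² + 8².
  Combine using the Brahmagupta–Fibonacci identity (a² + b²)(c² + d²) = (ac − bd)² + (ad + bc)² = (ac + bd)² + (ad − bc)²:
  61 · 73 = 4453: from (5² + 6²)(3² + 8²), take (5·3 − 6·8, 5·8 + 6·3) = (15 − 48, 40 + 18) = (-33, 58); dropping signs (only squares matter) gives (33, 58); check 33² + 58² = 1089 + 3364 = 4453 ✓.
Step 4: Order so x ≤ y and verify: 33² + 58² = 1089 + 3364 = 4453 = n. ✓

n = 4453 = 33² + 58² (one valid representation with x ≤ y).


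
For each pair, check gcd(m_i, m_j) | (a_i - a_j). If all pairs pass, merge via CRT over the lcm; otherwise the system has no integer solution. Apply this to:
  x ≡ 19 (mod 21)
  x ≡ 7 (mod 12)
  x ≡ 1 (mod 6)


Moduli 21, 12, 6 are not pairwise coprime, so CRT works modulo lcm(m_i) when all pairwise compatibility conditions hold.
Pairwise compatibility: gcd(m_i, m_j) must divide a_i - a_j for every pair.
Merge one congruence at a time:
  Start: x ≡ 19 (mod 21).
  Combine with x ≡ 7 (mod 12): gcd(21, 12) = 3; 7 - 19 = -12, which IS divisible by 3, so compatible.
    Write x = 19 + 21·t and substitute into x ≡ 7 (mod 12): 21·t ≡ 7 − 19 = -12 (mod 12).
    Divide the congruence (and modulus) by g = 3: 7·t ≡ -4 (mod 4).
    Reduce coefficients mod 4: 3·t ≡ 0 (mod 4).
    The inverse of 3 mod 4 is 3 (since 3·3 = 9 = 2·4 + 1), so t ≡ 3·0 = 0 ≡ 0 (mod 4).
    Then x = 19 + 21·0 = 19, valid modulo lcm(21, 12) = 84: x ≡ 19 (mod 84).
  Combine with x ≡ 1 (mod 6): gcd(84, 6) = 6; 1 - 19 = -18, which IS divisible by 6, so compatible.
    Write x = 19 + 84·t and substitute into x ≡ 1 (mod 6): 84·t ≡ 1 − 19 = -18 (mod 6).
    Divide the congruence (and modulus) by g = 6: 14·t ≡ -3 (mod 1).
    Modulo 1 every t works; take t = 0.
    Then x = 19 + 84·0 = 19, valid modulo lcm(84, 6) = 84: x ≡ 19 (mod 84).
Verify: 19 mod 21 = 19, 19 mod 12 = 7, 19 mod 6 = 1.

x ≡ 19 (mod 84).


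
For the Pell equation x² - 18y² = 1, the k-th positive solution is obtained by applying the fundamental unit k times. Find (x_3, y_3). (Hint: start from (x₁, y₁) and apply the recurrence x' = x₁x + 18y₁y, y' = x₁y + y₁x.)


Step 1: Find the fundamental solution (x₁, y₁) of x² - 18y² = 1.
  Expand √18 as a continued fraction. a₀ = ⌊√18⌋ = 4; iterate m_{k+1} = d_k·a_k − m_k, d_{k+1} = (18 − m_{k+1}²)/d_k, a_{k+1} = ⌊(a₀ + m_{k+1})/d_{k+1}⌋ (starting m₀ = 0, d₀ = 1), with convergents p_k = a_k·p_{k-1} + p_{k-2}, q_k = a_k·q_{k-1} + q_{k-2} (p₋₁ = 1, q₋₁ = 0):
  k = 0: a₀ = 4; p₀/q₀ = 4/1; p₀² − 18·q₀² = 16 − 18 = -2.
  k = 1: m = 4, d = 2, a = ⌊(4 + 4)/2⌋ = 4; p/q = (4·4 + 1)/(4·1 + 0) = 17/4; p² − 18·q² = 289 − 288 = 1.
  The first convergent with p² − 18·q² = 1 gives the fundamental solution (x₁, y₁) = (17, 4).
Step 2: Apply the recurrence (x_{n+1}, y_{n+1}) = (x₁x_n + 18y₁y_n, x₁y_n + y₁x_n) repeatedly.
  From (x_1, y_1) = (17, 4): x_2 = 17·17 + 18·4·4 = 577; y_2 = 17·4 + 4·17 = 136.
  From (x_2, y_2) = (577, 136): x_3 = 17·577 + 18·4·136 = 19601; y_3 = 17·136 + 4·577 = 4620.
Step 3: Verify x_3² - 18·y_3² = 384199201 - 384199200 = 1 (should be 1). ✓

(x_1, y_1) = (17, 4); (x_3, y_3) = (19601, 4620).
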